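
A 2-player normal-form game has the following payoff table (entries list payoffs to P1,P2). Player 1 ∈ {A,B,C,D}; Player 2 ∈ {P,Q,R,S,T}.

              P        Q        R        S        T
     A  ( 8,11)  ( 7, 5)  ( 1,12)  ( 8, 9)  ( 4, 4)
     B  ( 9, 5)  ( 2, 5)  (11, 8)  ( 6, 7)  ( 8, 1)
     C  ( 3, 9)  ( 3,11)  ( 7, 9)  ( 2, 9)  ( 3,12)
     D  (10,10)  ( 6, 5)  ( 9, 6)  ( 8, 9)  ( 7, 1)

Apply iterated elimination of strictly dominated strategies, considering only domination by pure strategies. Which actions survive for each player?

P1 drop C (D beats it: P:10>3 Q:6>3 R:9>7 S:8>2 T:7>3)
P2 drop Q (R beats it: A:12>5 B:8>5 D:6>5)
P2 drop T (P beats it: A:11>4 B:5>1 D:10>1)
P1→{A,B,D} P2→{P,R,S}

Survivors P1:{A,B,D} P2:{P,R,S}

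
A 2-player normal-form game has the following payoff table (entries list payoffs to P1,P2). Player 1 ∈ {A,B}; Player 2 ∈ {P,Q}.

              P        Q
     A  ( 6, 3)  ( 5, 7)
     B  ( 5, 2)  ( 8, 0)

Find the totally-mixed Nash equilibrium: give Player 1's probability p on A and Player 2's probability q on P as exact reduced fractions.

P1 mixes 1/3 on A; P2 mixes 3/4 on P

P1 indiff ⇒ q·6+(1-q)·5 = q·5+(1-q)·8 ⇒ q(1) = (1-q)(3) ⇒ q = 3/4
P2 indiff ⇒ p·3+(1-p)·2 = p·7+(1-p)·0 ⇒ p(-4) = (1-p)(-2) ⇒ p = 1/3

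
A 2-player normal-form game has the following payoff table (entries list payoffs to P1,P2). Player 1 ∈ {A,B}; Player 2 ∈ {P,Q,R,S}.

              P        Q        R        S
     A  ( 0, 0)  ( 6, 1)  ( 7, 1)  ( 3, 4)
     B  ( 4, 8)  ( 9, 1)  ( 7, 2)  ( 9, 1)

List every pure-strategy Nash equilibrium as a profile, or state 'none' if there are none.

NE set: (B,P)

(A,P): not NE [P1→B gives 4>0; P2→S gives 4>0]
(A,Q): not NE [P1→B gives 9>6; P2→S gives 4>1]
(A,R): not NE [P2→S gives 4>1]
(A,S): not NE [P1→B gives 9>3]
(B,P): NE
(B,Q): not NE [P2→P gives 8>1]
(B,R): not NE [P2→P gives 8>2]
(B,S): not NE [P2→P gives 8>1]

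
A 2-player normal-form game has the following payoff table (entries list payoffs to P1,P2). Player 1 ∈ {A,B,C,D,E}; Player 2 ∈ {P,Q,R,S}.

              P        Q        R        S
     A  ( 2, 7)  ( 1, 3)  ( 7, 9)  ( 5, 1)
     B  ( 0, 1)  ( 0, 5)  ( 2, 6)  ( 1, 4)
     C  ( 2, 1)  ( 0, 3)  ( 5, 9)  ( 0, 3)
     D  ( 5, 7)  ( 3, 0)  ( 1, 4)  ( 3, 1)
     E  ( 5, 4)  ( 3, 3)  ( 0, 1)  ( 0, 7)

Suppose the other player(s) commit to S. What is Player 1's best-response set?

u_1(A vs S) = 5
u_1(B vs S) = 1
u_1(C vs S) = 0
u_1(D vs S) = 3
u_1(E vs S) = 0
max payoff 5 at {A}

P1 best: {A}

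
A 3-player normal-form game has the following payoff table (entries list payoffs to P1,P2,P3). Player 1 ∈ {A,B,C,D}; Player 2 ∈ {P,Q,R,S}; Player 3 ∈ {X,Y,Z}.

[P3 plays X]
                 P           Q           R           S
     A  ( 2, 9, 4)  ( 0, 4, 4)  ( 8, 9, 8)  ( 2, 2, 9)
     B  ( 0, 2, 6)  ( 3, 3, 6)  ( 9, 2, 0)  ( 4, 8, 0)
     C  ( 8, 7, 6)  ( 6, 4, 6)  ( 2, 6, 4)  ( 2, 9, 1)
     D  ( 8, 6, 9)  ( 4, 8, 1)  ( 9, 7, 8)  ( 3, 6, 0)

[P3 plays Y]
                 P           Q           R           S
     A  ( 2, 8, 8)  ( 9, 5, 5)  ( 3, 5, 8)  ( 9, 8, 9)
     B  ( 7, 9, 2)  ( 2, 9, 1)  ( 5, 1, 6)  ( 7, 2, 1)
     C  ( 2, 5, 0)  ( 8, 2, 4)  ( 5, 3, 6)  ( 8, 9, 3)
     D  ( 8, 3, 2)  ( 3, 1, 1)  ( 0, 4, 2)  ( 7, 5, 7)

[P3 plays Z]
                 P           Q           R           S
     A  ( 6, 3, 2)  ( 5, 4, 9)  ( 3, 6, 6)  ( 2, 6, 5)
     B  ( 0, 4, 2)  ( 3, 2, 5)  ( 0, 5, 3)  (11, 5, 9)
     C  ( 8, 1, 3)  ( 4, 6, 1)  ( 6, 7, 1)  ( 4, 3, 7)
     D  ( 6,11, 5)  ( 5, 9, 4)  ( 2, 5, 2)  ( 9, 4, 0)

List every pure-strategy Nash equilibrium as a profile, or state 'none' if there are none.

NE set: (A,S,Y), (B,S,Z)

(A,P,X): not NE [P1→D gives 8>2; P3→Y gives 8>4]
(A,P,Y): not NE [P1→D gives 8>2]
(A,P,Z): not NE [P1→C gives 8>6; P2→S gives 6>3; P3→Y gives 8>2]
(A,Q,X): not NE [P1→C gives 6>0; P2→R gives 9>4; P3→Z gives 9>4]
(A,Q,Y): not NE [P2→S gives 8>5; P3→Z gives 9>5]
(A,Q,Z): not NE [P2→S gives 6>4]
(A,R,X): not NE [P1→D gives 9>8]
(A,R,Y): not NE [P1→C gives 5>3; P2→S gives 8>5]
(A,R,Z): not NE [P1→C gives 6>3; P3→Y gives 8>6]
(A,S,X): not NE [P1→B gives 4>2; P2→R gives 9>2]
(A,S,Y): NE
(A,S,Z): not NE [P1→B gives 11>2; P3→Y gives 9>5]
(B,P,X): not NE [P1→D gives 8>0; P2→S gives 8>2]
(B,P,Y): not NE [P1→D gives 8>7; P3→X gives 6>2]
(B,P,Z): not NE [P1→C gives 8>0; P2→S gives 5>4; P3→X gives 6>2]
(B,Q,X): not NE [P1→C gives 6>3; P2→S gives 8>3]
(B,Q,Y): not NE [P1→A gives 9>2; P3→X gives 6>1]
(B,Q,Z): not NE [P1→D gives 5>3; P2→S gives 5>2; P3→X gives 6>5]
(B,R,X): not NE [P2→S gives 8>2; P3→Y gives 6>0]
(B,R,Y): not NE [P2→Q gives 9>1]
(B,R,Z): not NE [P1→C gives 6>0; P3→Y gives 6>3]
(B,S,X): not NE [P3→Z gives 9>0]
(B,S,Y): not NE [P1→A gives 9>7; P2→Q gives 9>2; P3→Z gives 9>1]
(B,S,Z): NE
(C,P,X): not NE [P2→S gives 9>7]
(C,P,Y): not NE [P1→D gives 8>2; P2→S gives 9>5; P3→X gives 6>0]
(C,P,Z): not NE [P2→R gives 7>1; P3→X gives 6>3]
(C,Q,X): not NE [P2→S gives 9>4]
(C,Q,Y): not NE [P1→A gives 9>8; P2→S gives 9>2; P3→X gives 6>4]
(C,Q,Z): not NE [P1→D gives 5>4; P2→R gives 7>6; P3→X gives 6>1]
(C,R,X): not NE [P1→D gives 9>2; P2→S gives 9>6; P3→Y gives 6>4]
(C,R,Y): not NE [P2→S gives 9>3]
(C,R,Z): not NE [P3→Y gives 6>1]
(C,S,X): not NE [P1→B gives 4>2; P3→Z gives 7>1]
(C,S,Y): not NE [P1→A gives 9>8; P3→Z gives 7>3]
(C,S,Z): not NE [P1→B gives 11>4; P2→R gives 7>3]
(D,P,X): not NE [P2→Q gives 8>6]
(D,P,Y): not NE [P2→S gives 5>3; P3→X gives 9>2]
(D,P,Z): not NE [P1→C gives 8>6; P3→X gives 9>5]
(D,Q,X): not NE [P1→C gives 6>4; P3→Z gives 4>1]
(D,Q,Y): not NE [P1→A gives 9>3; P2→S gives 5>1; P3→Z gives 4>1]
(D,Q,Z): not NE [P2→P gives 11>9]
(D,R,X): not NE [P2→Q gives 8>7]
(D,R,Y): not NE [P1→C gives 5>0; P2→S gives 5>4; P3→X gives 8>2]
(D,R,Z): not NE [P1→C gives 6>2; P2→P gives 11>5; P3→X gives 8>2]
(D,S,X): not NE [P1→B gives 4>3; P2→Q gives 8>6; P3→Y gives 7>0]
(D,S,Y): not NE [P1→A gives 9>7]
(D,S,Z): not NE [P1→B gives 11>9; P2→P gives 11>4; P3→Y gives 7>0]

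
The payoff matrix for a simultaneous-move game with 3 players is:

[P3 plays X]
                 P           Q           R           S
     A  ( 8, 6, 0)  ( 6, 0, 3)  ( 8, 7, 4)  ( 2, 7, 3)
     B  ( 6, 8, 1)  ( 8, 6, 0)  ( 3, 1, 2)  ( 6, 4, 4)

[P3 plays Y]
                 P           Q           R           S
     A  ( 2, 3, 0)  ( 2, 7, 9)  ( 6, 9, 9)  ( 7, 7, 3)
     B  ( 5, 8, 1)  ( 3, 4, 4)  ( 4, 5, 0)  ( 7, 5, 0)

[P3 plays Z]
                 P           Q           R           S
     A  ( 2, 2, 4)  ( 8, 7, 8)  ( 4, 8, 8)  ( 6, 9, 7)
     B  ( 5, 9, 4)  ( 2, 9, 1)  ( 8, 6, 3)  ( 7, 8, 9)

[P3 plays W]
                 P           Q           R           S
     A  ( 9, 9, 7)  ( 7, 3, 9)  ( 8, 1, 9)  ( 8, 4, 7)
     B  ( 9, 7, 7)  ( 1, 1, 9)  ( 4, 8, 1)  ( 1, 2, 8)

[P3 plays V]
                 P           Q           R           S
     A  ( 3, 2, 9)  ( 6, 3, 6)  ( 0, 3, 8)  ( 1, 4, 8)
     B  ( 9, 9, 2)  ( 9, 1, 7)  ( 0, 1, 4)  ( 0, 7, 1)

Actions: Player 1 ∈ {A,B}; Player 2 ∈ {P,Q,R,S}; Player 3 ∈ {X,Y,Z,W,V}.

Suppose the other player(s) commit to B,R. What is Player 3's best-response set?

u_3(X vs B,R) = 2
u_3(Y vs B,R) = 0
u_3(Z vs B,R) = 3
u_3(W vs B,R) = 1
u_3(V vs B,R) = 4
max payoff 4 at {V}

argmax u_3 = {V}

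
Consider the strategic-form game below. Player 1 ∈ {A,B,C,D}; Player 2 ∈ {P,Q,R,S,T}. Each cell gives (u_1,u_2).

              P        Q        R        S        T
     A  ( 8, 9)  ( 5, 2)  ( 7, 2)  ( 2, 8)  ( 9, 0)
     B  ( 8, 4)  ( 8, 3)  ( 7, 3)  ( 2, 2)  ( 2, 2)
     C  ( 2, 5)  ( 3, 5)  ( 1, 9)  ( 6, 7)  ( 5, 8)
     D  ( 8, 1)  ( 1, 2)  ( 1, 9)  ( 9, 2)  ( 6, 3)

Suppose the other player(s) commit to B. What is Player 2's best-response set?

P2 best: {P}

u_2(P vs B) = 4
u_2(Q vs B) = 3
u_2(R vs B) = 3
u_2(S vs B) = 2
u_2(T vs B) = 2
max payoff 4 at {P}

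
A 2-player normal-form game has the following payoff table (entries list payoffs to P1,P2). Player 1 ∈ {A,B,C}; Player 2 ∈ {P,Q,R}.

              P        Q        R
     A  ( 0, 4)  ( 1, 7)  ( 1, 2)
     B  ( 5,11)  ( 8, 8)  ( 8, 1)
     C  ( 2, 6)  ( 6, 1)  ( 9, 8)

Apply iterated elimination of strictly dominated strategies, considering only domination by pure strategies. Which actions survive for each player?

P1 drop A (B beats it: P:5>0 Q:8>1 R:8>1)
P2 drop Q (P beats it: B:11>8 C:6>1)
P1→{B,C} P2→{P,R}

Survivors P1:{B,C} P2:{P,R}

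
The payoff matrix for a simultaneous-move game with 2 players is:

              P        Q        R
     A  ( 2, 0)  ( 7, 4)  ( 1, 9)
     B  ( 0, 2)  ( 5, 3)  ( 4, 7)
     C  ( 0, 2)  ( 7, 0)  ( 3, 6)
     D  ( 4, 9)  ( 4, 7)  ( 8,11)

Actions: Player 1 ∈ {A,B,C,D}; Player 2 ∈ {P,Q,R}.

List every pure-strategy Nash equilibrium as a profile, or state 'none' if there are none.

(A,P): not NE [P1→D gives 4>2; P2→R gives 9>0]
(A,Q): not NE [P2→R gives 9>4]
(A,R): not NE [P1→D gives 8>1]
(B,P): not NE [P1→D gives 4>0; P2→R gives 7>2]
(B,Q): not NE [P1→C gives 7>5; P2→R gives 7>3]
(B,R): not NE [P1→D gives 8>4]
(C,P): not NE [P1→D gives 4>0; P2→R gives 6>2]
(C,Q): not NE [P2→R gives 6>0]
(C,R): not NE [P1→D gives 8>3]
(D,P): not NE [P2→R gives 11>9]
(D,Q): not NE [P1→C gives 7>4; P2→R gives 11>7]
(D,R): NE

NE set: (D,R)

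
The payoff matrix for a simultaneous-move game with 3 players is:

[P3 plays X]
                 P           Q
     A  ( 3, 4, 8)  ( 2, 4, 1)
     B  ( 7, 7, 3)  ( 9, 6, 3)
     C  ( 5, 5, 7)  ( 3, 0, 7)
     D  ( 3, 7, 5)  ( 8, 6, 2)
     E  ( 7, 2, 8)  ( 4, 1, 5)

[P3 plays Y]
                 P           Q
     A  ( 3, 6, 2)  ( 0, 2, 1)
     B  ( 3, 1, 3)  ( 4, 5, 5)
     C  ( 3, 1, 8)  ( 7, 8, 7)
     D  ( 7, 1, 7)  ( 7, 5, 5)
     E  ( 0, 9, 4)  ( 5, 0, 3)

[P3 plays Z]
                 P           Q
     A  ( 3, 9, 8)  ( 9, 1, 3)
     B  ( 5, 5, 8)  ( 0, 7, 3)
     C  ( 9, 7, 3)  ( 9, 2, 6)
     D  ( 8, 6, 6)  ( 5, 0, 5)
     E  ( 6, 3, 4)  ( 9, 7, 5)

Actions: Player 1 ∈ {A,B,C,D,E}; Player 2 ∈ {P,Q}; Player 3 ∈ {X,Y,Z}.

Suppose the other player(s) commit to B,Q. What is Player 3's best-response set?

argmax u_3 = {Y}

u_3(X vs B,Q) = 3
u_3(Y vs B,Q) = 5
u_3(Z vs B,Q) = 3
max payoff 5 at {Y}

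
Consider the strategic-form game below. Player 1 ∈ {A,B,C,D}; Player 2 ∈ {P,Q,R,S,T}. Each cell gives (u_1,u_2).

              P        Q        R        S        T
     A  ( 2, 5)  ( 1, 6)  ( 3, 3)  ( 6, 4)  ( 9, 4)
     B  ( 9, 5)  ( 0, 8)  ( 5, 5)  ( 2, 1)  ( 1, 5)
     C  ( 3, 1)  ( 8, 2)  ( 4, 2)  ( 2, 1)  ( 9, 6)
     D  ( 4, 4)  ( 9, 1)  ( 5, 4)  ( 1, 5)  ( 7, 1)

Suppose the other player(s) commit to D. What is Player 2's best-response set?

BR_2 = {S}

u_2(P vs D) = 4
u_2(Q vs D) = 1
u_2(R vs D) = 4
u_2(S vs D) = 5
u_2(T vs D) = 1
max payoff 5 at {S}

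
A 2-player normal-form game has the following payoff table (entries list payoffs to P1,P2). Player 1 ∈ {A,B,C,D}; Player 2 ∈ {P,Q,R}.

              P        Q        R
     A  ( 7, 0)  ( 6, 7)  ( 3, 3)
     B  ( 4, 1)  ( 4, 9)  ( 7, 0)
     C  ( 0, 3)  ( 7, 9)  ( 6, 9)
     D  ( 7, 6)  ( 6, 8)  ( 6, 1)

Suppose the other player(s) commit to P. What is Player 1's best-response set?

P1 best: {A,D}

u_1(A vs P) = 7
u_1(B vs P) = 4
u_1(C vs P) = 0
u_1(D vs P) = 7
max payoff 7 at {A,D}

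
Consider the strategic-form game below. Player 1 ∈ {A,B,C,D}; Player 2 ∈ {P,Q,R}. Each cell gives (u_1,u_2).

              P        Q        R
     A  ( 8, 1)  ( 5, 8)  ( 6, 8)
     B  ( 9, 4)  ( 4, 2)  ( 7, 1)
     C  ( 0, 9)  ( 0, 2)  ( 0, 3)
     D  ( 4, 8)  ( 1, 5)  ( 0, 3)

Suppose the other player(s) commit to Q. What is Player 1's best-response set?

u_1(A vs Q) = 5
u_1(B vs Q) = 4
u_1(C vs Q) = 0
u_1(D vs Q) = 1
max payoff 5 at {A}

P1 best: {A}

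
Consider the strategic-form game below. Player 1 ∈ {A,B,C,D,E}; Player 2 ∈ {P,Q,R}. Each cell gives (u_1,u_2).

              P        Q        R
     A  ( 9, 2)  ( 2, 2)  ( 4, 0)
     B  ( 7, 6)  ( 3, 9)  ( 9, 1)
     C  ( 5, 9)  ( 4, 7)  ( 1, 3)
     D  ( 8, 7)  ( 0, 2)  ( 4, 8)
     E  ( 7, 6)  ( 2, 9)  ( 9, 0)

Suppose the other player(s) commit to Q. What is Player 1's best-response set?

argmax u_1 = {C}

u_1(A vs Q) = 2
u_1(B vs Q) = 3
u_1(C vs Q) = 4
u_1(D vs Q) = 0
u_1(E vs Q) = 2
max payoff 4 at {C}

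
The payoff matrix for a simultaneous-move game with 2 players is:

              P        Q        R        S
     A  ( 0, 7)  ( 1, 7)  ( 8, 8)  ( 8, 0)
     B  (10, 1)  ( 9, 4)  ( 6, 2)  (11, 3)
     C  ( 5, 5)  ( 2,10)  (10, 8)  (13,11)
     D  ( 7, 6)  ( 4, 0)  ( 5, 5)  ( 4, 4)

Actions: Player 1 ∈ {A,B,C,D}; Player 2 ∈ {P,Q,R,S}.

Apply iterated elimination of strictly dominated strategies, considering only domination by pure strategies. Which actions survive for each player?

P1 drop A (C beats it: P:5>0 Q:2>1 R:10>8 S:13>8)
P1 drop D (B beats it: P:10>7 Q:9>4 R:6>5 S:11>4)
P2 drop P (Q beats it: B:4>1 C:10>5)
P2 drop R (Q beats it: B:4>2 C:10>8)
P1→{B,C} P2→{Q,S}

IESDS → P1:{B,C} P2:{Q,S}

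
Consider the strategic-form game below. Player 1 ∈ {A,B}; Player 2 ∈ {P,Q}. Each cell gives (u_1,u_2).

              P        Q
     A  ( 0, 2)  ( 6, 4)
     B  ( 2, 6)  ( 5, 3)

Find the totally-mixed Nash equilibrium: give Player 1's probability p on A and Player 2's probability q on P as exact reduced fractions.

P1 indiff ⇒ q·0+(1-q)·6 = q·2+(1-q)·5 ⇒ q(-2) = (1-q)(-1) ⇒ q = 1/3
P2 indiff ⇒ p·2+(1-p)·6 = p·4+(1-p)·3 ⇒ p(-2) = (1-p)(-3) ⇒ p = 3/5

P1 mixes 3/5 on A; P2 mixes 1/3 on P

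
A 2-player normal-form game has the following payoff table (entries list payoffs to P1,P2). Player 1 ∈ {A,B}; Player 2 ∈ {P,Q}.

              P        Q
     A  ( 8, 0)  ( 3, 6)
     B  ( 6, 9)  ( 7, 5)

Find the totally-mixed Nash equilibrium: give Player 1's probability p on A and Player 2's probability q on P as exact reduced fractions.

P1 mixes 2/5 on A; P2 mixes 2/3 on P

P1 indiff ⇒ q·8+(1-q)·3 = q·6+(1-q)·7 ⇒ q(2) = (1-q)(4) ⇒ q = 2/3
P2 indiff ⇒ p·0+(1-p)·9 = p·6+(1-p)·5 ⇒ p(-6) = (1-p)(-4) ⇒ p = 2/5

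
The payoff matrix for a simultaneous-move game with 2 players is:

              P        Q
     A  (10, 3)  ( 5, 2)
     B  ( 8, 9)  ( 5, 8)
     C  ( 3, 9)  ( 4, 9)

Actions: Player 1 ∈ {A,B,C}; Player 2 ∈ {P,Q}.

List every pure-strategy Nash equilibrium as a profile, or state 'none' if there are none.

(A,P): NE
(A,Q): not NE [P2→P gives 3>2]
(B,P): not NE [P1→A gives 10>8]
(B,Q): not NE [P2→P gives 9>8]
(C,P): not NE [P1→A gives 10>3]
(C,Q): not NE [P1→B gives 5>4]

NE set: (A,P)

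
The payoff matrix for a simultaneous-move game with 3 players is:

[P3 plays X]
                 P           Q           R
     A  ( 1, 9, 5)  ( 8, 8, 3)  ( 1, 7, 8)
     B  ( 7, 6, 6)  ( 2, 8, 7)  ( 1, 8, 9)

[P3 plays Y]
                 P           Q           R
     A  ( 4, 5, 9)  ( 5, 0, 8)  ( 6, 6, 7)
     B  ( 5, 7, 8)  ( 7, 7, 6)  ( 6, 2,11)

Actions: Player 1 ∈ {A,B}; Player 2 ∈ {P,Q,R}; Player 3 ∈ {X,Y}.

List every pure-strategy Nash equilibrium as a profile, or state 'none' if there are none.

(A,P,X): not NE [P1→B gives 7>1; P3→Y gives 9>5]
(A,P,Y): not NE [P1→B gives 5>4; P2→R gives 6>5]
(A,Q,X): not NE [P2→P gives 9>8; P3→Y gives 8>3]
(A,Q,Y): not NE [P1→B gives 7>5; P2→R gives 6>0]
(A,R,X): not NE [P2→P gives 9>7]
(A,R,Y): not NE [P3→X gives 8>7]
(B,P,X): not NE [P2→R gives 8>6; P3→Y gives 8>6]
(B,P,Y): NE
(B,Q,X): not NE [P1→A gives 8>2]
(B,Q,Y): not NE [P3→X gives 7>6]
(B,R,X): not NE [P3→Y gives 11>9]
(B,R,Y): not NE [P2→Q gives 7>2]

Nash profiles: (B,P,Y)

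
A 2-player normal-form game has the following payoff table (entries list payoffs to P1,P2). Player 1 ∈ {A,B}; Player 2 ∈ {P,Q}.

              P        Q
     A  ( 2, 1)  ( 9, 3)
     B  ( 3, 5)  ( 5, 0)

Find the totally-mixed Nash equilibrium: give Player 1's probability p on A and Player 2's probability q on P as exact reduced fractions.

P1 indiff ⇒ q·2+(1-q)·9 = q·3+(1-q)·5 ⇒ q(-1) = (1-q)(-4) ⇒ q = 4/5
P2 indiff ⇒ p·1+(1-p)·5 = p·3+(1-p)·0 ⇒ p(-2) = (1-p)(-5) ⇒ p = 5/7

(p,q) = (5/7, 4/5)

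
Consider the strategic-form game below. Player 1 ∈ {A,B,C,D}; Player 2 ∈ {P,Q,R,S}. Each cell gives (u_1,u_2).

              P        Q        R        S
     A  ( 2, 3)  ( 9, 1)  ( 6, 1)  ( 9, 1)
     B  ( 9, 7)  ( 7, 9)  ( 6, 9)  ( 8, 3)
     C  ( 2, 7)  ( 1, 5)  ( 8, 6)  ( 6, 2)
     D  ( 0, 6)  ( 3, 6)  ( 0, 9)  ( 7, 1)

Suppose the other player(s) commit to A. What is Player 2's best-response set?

u_2(P vs A) = 3
u_2(Q vs A) = 1
u_2(R vs A) = 1
u_2(S vs A) = 1
max payoff 3 at {P}

argmax u_2 = {P}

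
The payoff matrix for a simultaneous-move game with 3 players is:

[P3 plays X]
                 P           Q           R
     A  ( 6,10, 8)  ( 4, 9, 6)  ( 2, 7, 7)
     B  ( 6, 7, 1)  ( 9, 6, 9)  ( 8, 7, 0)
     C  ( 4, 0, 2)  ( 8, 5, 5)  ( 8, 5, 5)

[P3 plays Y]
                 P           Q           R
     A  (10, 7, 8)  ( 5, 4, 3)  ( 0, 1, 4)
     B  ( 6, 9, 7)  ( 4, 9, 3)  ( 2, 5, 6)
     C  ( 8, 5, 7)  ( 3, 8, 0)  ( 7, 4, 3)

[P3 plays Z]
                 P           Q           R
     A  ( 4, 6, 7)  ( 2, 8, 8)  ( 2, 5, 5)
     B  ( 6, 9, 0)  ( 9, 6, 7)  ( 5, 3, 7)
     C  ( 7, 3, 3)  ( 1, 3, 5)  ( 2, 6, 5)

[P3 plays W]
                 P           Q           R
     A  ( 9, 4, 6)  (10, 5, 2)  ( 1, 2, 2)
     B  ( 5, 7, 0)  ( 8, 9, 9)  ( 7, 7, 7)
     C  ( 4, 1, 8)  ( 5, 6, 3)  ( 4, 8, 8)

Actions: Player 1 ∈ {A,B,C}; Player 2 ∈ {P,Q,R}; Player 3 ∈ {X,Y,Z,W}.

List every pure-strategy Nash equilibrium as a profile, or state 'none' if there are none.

(A,P,X): NE
(A,P,Y): NE
(A,P,Z): not NE [P1→C gives 7>4; P2→Q gives 8>6; P3→Y gives 8>7]
(A,P,W): not NE [P2→Q gives 5>4; P3→Y gives 8>6]
(A,Q,X): not NE [P1→B gives 9>4; P2→P gives 10>9; P3→Z gives 8>6]
(A,Q,Y): not NE [P2→P gives 7>4; P3→Z gives 8>3]
(A,Q,Z): not NE [P1→B gives 9>2]
(A,Q,W): not NE [P3→Z gives 8>2]
(A,R,X): not NE [P1→C gives 8>2; P2→P gives 10>7]
(A,R,Y): not NE [P1→C gives 7>0; P2→P gives 7>1; P3→X gives 7>4]
(A,R,Z): not NE [P1→B gives 5>2; P2→Q gives 8>5; P3→X gives 7>5]
(A,R,W): not NE [P1→B gives 7>1; P2→Q gives 5>2; P3→X gives 7>2]
(B,P,X): not NE [P3→Y gives 7>1]
(B,P,Y): not NE [P1→A gives 10>6]
(B,P,Z): not NE [P1→C gives 7>6; P3→Y gives 7>0]
(B,P,W): not NE [P1→A gives 9>5; P2→Q gives 9>7; P3→Y gives 7>0]
(B,Q,X): not NE [P2→R gives 7>6]
(B,Q,Y): not NE [P1→A gives 5>4; P3→W gives 9>3]
(B,Q,Z): not NE [P2→P gives 9>6; P3→W gives 9>7]
(B,Q,W): not NE [P1→A gives 10>8]
(B,R,X): not NE [P3→W gives 7>0]
(B,R,Y): not NE [P1→C gives 7>2; P2→Q gives 9>5; P3→W gives 7>6]
(B,R,Z): not NE [P2→P gives 9>3]
(B,R,W): not NE [P2→Q gives 9>7]
(C,P,X): not NE [P1→B gives 6>4; P2→R gives 5>0; P3→W gives 8>2]
(C,P,Y): not NE [P1→A gives 10>8; P2→Q gives 8>5; P3→W gives 8>7]
(C,P,Z): not NE [P2→R gives 6>3; P3→W gives 8>3]
(C,P,W): not NE [P1→A gives 9>4; P2→R gives 8>1]
(C,Q,X): not NE [P1→B gives 9>8]
(C,Q,Y): not NE [P1→A gives 5>3; P3→Z gives 5>0]
(C,Q,Z): not NE [P1→B gives 9>1; P2→R gives 6>3]
(C,Q,W): not NE [P1→A gives 10>5; P2→R gives 8>6; P3→Z gives 5>3]
(C,R,X): not NE [P3→W gives 8>5]
(C,R,Y): not NE [P2→Q gives 8>4; P3→W gives 8>3]
(C,R,Z): not NE [P1→B gives 5>2; P3→W gives 8>5]
(C,R,W): not NE [P1→B gives 7>4]

NE set: (A,P,X), (A,P,Y)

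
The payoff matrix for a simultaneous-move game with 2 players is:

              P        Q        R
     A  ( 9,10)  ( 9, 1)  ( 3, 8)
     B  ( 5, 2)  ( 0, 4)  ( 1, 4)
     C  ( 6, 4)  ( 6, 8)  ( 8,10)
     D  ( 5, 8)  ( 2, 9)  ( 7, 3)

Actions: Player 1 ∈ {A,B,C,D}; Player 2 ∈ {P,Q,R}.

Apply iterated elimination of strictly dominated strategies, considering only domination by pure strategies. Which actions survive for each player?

P1 drop B (A beats it: P:9>5 Q:9>0 R:3>1)
P1 drop D (C beats it: P:6>5 Q:6>2 R:8>7)
P2 drop Q (R beats it: A:8>1 C:10>8)
P1→{A,C} P2→{P,R}

IESDS → P1:{A,C} P2:{P,R}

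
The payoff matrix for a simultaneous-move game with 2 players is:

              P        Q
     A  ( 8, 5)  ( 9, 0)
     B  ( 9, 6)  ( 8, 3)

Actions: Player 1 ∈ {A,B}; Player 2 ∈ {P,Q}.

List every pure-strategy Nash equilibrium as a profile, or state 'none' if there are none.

NE set: (B,P)

(A,P): not NE [P1→B gives 9>8]
(A,Q): not NE [P2→P gives 5>0]
(B,P): NE
(B,Q): not NE [P1→A gives 9>8; P2→P gives 6>3]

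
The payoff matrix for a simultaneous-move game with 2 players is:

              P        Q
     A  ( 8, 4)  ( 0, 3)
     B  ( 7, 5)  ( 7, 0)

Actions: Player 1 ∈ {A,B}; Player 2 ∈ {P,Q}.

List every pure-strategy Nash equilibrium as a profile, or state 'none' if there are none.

NE set: (A,P)

(A,P): NE
(A,Q): not NE [P1→B gives 7>0; P2→P gives 4>3]
(B,P): not NE [P1→A gives 8>7]
(B,Q): not NE [P2→P gives 5>0]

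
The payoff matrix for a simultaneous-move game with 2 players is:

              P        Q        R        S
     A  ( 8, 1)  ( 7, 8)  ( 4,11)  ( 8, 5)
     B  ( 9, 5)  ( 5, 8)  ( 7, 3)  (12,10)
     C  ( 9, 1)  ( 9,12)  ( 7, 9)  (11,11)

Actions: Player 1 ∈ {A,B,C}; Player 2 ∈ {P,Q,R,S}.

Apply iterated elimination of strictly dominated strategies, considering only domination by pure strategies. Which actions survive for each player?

IESDS → P1:{B,C} P2:{Q,S}

P1 drop A (C beats it: P:9>8 Q:9>7 R:7>4 S:11>8)
P2 drop P (Q beats it: B:8>5 C:12>1)
P2 drop R (Q beats it: B:8>3 C:12>9)
P1→{B,C} P2→{Q,S}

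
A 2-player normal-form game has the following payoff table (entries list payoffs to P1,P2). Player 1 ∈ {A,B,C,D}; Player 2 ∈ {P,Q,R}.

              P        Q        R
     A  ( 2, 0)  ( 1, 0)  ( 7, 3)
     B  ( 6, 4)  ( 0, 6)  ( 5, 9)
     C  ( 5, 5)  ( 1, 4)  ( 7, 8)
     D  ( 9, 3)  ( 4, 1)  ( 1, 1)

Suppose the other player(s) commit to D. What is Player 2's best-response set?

P2 best: {P}

u_2(P vs D) = 3
u_2(Q vs D) = 1
u_2(R vs D) = 1
max payoff 3 at {P}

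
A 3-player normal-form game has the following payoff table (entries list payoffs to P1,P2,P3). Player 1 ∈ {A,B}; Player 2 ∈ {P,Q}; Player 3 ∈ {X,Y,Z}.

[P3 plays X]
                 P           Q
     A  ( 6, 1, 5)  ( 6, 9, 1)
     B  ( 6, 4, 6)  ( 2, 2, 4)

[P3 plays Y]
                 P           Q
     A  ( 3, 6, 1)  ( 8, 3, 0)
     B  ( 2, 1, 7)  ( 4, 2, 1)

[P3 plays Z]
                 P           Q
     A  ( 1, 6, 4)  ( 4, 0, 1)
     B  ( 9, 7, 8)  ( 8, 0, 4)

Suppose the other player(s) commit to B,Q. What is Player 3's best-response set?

argmax u_3 = {X,Z}

u_3(X vs B,Q) = 4
u_3(Y vs B,Q) = 1
u_3(Z vs B,Q) = 4
max payoff 4 at {X,Z}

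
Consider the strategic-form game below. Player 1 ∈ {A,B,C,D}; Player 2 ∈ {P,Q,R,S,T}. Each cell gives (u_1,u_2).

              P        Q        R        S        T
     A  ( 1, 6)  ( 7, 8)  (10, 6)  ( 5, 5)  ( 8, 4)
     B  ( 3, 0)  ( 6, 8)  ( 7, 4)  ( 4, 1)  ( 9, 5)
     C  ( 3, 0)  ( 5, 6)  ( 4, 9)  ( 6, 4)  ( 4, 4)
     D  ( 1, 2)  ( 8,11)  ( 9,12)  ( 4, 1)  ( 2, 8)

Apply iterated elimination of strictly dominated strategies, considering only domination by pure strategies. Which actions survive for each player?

Survivors P1:{A,D} P2:{Q,R}

P2 drop P (Q beats it: A:8>6 B:8>0 C:6>0 D:11>2)
P2 drop S (Q beats it: A:8>5 B:8>1 C:6>4 D:11>1)
P1 drop C (A beats it: Q:7>5 R:10>4 T:8>4)
P2 drop T (Q beats it: A:8>4 B:8>5 D:11>8)
P1 drop B (A beats it: Q:7>6 R:10>7)
P1→{A,D} P2→{Q,R}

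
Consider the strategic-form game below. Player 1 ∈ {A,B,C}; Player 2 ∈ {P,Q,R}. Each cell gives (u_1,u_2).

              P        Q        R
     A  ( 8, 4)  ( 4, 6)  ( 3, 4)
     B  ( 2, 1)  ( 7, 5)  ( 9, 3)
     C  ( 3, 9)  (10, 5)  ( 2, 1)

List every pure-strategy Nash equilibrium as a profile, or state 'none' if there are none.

(A,P): not NE [P2→Q gives 6>4]
(A,Q): not NE [P1→C gives 10>4]
(A,R): not NE [P1→B gives 9>3; P2→Q gives 6>4]
(B,P): not NE [P1→A gives 8>2; P2→Q gives 5>1]
(B,Q): not NE [P1→C gives 10>7]
(B,R): not NE [P2→Q gives 5>3]
(C,P): not NE [P1→A gives 8>3]
(C,Q): not NE [P2→P gives 9>5]
(C,R): not NE [P1→B gives 9>2; P2→P gives 9>1]

No pure NE.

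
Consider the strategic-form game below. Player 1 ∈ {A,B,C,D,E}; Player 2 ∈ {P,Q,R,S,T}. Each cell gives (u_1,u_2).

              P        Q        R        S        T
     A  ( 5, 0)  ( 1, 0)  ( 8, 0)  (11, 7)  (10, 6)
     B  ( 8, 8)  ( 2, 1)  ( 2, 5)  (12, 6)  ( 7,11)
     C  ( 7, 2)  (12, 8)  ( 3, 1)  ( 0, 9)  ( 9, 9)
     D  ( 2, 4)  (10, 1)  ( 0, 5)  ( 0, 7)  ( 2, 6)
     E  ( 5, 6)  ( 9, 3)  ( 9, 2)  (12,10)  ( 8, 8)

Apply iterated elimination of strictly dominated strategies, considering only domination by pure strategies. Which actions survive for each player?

P2 drop P (T beats it: A:6>0 B:11>8 C:9>2 D:6>4 E:8>6)
P2 drop Q (S beats it: A:7>0 B:6>1 C:9>8 D:7>1 E:10>3)
P1 drop C (A beats it: R:8>3 S:11>0 T:10>9)
P1 drop D (A beats it: R:8>0 S:11>0 T:10>2)
P2 drop R (S beats it: A:7>0 B:6>5 E:10>2)
P1→{A,B,E} P2→{S,T}

Remaining: P1:{A,B,E} P2:{S,T}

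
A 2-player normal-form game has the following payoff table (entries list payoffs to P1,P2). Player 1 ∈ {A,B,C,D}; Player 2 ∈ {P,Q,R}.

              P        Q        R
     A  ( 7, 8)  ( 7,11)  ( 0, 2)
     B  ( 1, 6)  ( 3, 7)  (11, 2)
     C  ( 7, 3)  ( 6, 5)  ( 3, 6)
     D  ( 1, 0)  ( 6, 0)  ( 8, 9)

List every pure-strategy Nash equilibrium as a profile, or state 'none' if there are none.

Nash profiles: (A,Q)

(A,P): not NE [P2→Q gives 11>8]
(A,Q): NE
(A,R): not NE [P1→B gives 11>0; P2→Q gives 11>2]
(B,P): not NE [P1→C gives 7>1; P2→Q gives 7>6]
(B,Q): not NE [P1→A gives 7>3]
(B,R): not NE [P2→Q gives 7>2]
(C,P): not NE [P2→R gives 6>3]
(C,Q): not NE [P1→A gives 7>6; P2→R gives 6>5]
(C,R): not NE [P1→B gives 11>3]
(D,P): not NE [P1→C gives 7>1; P2→R gives 9>0]
(D,Q): not NE [P1→A gives 7>6; P2→R gives 9>0]
(D,R): not NE [P1→B gives 11>8]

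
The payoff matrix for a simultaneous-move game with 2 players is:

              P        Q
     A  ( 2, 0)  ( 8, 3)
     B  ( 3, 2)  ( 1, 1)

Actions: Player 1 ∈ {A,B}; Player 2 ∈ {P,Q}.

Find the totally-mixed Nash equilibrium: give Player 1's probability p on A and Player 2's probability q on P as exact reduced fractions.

P1 indiff ⇒ q·2+(1-q)·8 = q·3+(1-q)·1 ⇒ q(-1) = (1-q)(-7) ⇒ q = 7/8
P2 indiff ⇒ p·0+(1-p)·2 = p·3+(1-p)·1 ⇒ p(-3) = (1-p)(-1) ⇒ p = 1/4

P1 mixes 1/4 on A; P2 mixes 7/8 on P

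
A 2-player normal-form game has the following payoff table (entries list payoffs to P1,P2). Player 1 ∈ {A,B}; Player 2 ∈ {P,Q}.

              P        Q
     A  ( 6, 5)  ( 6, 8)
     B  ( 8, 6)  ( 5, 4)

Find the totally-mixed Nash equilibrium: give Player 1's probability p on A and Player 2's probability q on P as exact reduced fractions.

P1 indiff ⇒ q·6+(1-q)·6 = q·8+(1-q)·5 ⇒ q(-2) = (1-q)(-1) ⇒ q = 1/3
P2 indiff ⇒ p·5+(1-p)·6 = p·8+(1-p)·4 ⇒ p(-3) = (1-p)(-2) ⇒ p = 2/5

(p,q) = (2/5, 1/3)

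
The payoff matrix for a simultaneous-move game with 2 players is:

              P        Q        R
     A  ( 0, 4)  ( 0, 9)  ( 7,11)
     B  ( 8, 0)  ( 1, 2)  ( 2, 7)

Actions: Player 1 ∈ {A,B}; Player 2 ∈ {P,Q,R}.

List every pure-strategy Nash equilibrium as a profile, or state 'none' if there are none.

(A,P): not NE [P1→B gives 8>0; P2→R gives 11>4]
(A,Q): not NE [P1→B gives 1>0; P2→R gives 11>9]
(A,R): NE
(B,P): not NE [P2→R gives 7>0]
(B,Q): not NE [P2→R gives 7>2]
(B,R): not NE [P1→A gives 7>2]

NE set: (A,R)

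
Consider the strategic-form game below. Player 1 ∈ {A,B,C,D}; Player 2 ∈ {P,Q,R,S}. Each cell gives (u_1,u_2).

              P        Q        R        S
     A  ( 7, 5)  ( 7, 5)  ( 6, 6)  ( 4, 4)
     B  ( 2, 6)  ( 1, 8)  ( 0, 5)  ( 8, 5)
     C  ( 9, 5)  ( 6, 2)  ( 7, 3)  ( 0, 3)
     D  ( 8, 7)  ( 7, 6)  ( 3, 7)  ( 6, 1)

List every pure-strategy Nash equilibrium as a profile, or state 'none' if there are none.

(A,P): not NE [P1→C gives 9>7; P2→R gives 6>5]
(A,Q): not NE [P2→R gives 6>5]
(A,R): not NE [P1→C gives 7>6]
(A,S): not NE [P1→B gives 8>4; P2→R gives 6>4]
(B,P): not NE [P1→C gives 9>2; P2→Q gives 8>6]
(B,Q): not NE [P1→D gives 7>1]
(B,R): not NE [P1→C gives 7>0; P2→Q gives 8>5]
(B,S): not NE [P2→Q gives 8>5]
(C,P): NE
(C,Q): not NE [P1→D gives 7>6; P2→P gives 5>2]
(C,R): not NE [P2→P gives 5>3]
(C,S): not NE [P1→B gives 8>0; P2→P gives 5>3]
(D,P): not NE [P1→C gives 9>8]
(D,Q): not NE [P2→R gives 7>6]
(D,R): not NE [P1→C gives 7>3]
(D,S): not NE [P1→B gives 8>6; P2→R gives 7>1]

Nash profiles: (C,P)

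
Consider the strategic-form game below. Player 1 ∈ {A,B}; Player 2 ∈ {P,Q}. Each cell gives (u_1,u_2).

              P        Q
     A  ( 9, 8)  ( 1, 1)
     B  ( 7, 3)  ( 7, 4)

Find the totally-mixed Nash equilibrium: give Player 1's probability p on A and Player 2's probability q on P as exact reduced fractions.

P1 indiff ⇒ q·9+(1-q)·1 = q·7+(1-q)·7 ⇒ q(2) = (1-q)(6) ⇒ q = 3/4
P2 indiff ⇒ p·8+(1-p)·3 = p·1+(1-p)·4 ⇒ p(7) = (1-p)(1) ⇒ p = 1/8

(p,q) = (1/8, 3/4)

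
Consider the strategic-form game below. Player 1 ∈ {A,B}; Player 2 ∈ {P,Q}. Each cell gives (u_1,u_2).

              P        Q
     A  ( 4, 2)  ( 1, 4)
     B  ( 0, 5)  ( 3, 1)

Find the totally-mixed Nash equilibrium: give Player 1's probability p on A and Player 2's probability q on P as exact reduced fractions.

P1 indiff ⇒ q·4+(1-q)·1 = q·0+(1-q)·3 ⇒ q(4) = (1-q)(2) ⇒ q = 1/3
P2 indiff ⇒ p·2+(1-p)·5 = p·4+(1-p)·1 ⇒ p(-2) = (1-p)(-4) ⇒ p = 2/3

p=2/3, q=1/3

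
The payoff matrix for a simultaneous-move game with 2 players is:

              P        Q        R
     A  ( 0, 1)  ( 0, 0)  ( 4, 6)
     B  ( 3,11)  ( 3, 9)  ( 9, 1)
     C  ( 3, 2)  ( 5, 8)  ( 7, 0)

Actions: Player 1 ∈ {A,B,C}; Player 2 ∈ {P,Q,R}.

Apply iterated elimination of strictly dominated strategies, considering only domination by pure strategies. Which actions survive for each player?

Survivors P1:{B,C} P2:{P,Q}

P1 drop A (B beats it: P:3>0 Q:3>0 R:9>4)
P2 drop R (P beats it: B:11>1 C:2>0)
P1→{B,C} P2→{P,Q}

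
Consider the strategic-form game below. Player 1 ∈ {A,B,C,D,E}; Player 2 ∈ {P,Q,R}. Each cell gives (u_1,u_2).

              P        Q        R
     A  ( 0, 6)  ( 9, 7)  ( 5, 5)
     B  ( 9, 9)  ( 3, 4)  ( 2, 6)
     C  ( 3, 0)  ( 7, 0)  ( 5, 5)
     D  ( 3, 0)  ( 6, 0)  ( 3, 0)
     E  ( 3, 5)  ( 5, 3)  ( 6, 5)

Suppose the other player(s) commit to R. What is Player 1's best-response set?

u_1(A vs R) = 5
u_1(B vs R) = 2
u_1(C vs R) = 5
u_1(D vs R) = 3
u_1(E vs R) = 6
max payoff 6 at {E}

BR_1 = {E}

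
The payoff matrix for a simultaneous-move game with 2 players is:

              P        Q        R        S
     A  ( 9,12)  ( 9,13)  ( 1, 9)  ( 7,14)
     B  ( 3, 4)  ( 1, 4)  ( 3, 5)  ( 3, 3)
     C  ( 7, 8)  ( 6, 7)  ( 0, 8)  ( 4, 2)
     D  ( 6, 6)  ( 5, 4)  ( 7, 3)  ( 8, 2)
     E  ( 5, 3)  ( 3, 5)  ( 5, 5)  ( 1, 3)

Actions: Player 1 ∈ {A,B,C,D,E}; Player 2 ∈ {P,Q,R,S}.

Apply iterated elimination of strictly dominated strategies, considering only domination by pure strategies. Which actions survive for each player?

P1 drop B (D beats it: P:6>3 Q:5>1 R:7>3 S:8>3)
P1 drop C (A beats it: P:9>7 Q:9>6 R:1>0 S:7>4)
P1 drop E (D beats it: P:6>5 Q:5>3 R:7>5 S:8>1)
P2 drop R (P beats it: A:12>9 D:6>3)
P1→{A,D} P2→{P,Q,S}

Remaining: P1:{A,D} P2:{P,Q,S}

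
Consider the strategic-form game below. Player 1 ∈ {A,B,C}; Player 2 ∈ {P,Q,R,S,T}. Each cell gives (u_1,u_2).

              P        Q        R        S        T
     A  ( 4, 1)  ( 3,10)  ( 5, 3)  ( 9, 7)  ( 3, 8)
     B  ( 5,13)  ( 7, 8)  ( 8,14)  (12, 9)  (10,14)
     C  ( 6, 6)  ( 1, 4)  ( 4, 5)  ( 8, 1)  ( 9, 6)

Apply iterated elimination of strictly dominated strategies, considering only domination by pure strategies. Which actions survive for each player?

IESDS → P1:{B,C} P2:{P,R,T}

P1 drop A (B beats it: P:5>4 Q:7>3 R:8>5 S:12>9 T:10>3)
P2 drop Q (P beats it: B:13>8 C:6>4)
P2 drop S (P beats it: B:13>9 C:6>1)
P1→{B,C} P2→{P,R,T}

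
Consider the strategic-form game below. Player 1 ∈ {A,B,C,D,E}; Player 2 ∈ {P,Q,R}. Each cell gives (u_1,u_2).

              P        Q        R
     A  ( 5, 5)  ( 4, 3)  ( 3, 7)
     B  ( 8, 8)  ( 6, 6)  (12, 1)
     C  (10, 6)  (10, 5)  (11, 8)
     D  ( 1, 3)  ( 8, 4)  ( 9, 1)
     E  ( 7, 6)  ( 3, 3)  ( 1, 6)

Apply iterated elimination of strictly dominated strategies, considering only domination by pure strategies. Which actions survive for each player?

Survivors P1:{B,C} P2:{P,R}

P1 drop A (B beats it: P:8>5 Q:6>4 R:12>3)
P1 drop D (C beats it: P:10>1 Q:10>8 R:11>9)
P1 drop E (B beats it: P:8>7 Q:6>3 R:12>1)
P2 drop Q (P beats it: B:8>6 C:6>5)
P1→{B,C} P2→{P,R}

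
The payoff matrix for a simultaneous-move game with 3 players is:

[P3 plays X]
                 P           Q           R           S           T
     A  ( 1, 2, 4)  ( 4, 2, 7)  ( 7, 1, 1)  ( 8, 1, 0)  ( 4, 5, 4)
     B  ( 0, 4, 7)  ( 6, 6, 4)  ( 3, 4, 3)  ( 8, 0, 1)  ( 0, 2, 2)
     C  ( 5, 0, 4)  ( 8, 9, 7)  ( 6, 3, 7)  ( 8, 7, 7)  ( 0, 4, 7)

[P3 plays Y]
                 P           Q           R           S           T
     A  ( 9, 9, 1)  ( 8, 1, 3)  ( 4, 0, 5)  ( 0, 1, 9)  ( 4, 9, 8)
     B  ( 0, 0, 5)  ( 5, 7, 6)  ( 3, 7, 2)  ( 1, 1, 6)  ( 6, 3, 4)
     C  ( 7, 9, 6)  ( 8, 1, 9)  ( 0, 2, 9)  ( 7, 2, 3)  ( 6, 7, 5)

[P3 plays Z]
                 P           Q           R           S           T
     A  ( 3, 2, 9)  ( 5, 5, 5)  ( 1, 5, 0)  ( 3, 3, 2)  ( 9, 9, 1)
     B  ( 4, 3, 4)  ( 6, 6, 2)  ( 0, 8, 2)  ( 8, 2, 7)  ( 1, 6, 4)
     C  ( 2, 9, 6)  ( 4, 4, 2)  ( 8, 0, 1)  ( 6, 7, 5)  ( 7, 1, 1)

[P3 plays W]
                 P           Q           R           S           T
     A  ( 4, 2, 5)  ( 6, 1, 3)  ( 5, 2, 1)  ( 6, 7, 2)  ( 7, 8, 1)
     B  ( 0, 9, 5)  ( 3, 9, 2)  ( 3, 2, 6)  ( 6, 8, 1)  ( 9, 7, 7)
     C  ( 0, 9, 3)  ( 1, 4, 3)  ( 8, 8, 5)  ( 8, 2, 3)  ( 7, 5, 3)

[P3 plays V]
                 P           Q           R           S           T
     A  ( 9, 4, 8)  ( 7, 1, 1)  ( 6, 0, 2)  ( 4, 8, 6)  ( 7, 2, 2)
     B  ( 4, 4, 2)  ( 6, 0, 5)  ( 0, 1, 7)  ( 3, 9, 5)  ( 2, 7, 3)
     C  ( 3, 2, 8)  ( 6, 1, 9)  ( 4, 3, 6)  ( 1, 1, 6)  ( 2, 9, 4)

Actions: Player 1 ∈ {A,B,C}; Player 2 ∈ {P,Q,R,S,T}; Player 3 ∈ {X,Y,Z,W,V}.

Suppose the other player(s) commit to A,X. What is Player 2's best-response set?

u_2(P vs A,X) = 2
u_2(Q vs A,X) = 2
u_2(R vs A,X) = 1
u_2(S vs A,X) = 1
u_2(T vs A,X) = 5
max payoff 5 at {T}

argmax u_2 = {T}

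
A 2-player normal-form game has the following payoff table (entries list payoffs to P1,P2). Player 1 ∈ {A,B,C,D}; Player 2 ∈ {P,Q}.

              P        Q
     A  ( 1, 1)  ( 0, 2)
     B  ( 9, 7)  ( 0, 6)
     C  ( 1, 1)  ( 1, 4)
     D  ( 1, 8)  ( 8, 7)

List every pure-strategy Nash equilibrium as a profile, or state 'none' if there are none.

(A,P): not NE [P1→B gives 9>1; P2→Q gives 2>1]
(A,Q): not NE [P1→D gives 8>0]
(B,P): NE
(B,Q): not NE [P1→D gives 8>0; P2→P gives 7>6]
(C,P): not NE [P1→B gives 9>1; P2→Q gives 4>1]
(C,Q): not NE [P1→D gives 8>1]
(D,P): not NE [P1→B gives 9>1]
(D,Q): not NE [P2→P gives 8>7]

PSNE = {(B,P)}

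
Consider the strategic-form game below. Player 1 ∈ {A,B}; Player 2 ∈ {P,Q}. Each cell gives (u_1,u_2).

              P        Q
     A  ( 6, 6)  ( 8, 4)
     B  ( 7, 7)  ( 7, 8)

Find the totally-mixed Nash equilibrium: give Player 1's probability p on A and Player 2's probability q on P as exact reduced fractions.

P1 indiff ⇒ q·6+(1-q)·8 = q·7+(1-q)·7 ⇒ q(-1) = (1-q)(-1) ⇒ q = 1/2
P2 indiff ⇒ p·6+(1-p)·7 = p·4+(1-p)·8 ⇒ p(2) = (1-p)(1) ⇒ p = 1/3

P1 mixes 1/3 on A; P2 mixes 1/2 on P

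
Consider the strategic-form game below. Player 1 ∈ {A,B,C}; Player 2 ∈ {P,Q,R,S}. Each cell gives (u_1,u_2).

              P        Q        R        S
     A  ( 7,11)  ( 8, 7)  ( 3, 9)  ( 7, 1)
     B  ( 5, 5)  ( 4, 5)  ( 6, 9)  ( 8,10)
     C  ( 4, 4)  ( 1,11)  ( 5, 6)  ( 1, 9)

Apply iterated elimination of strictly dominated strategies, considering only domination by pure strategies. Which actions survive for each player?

IESDS → P1:{A,B} P2:{P,R,S}

P1 drop C (B beats it: P:5>4 Q:4>1 R:6>5 S:8>1)
P2 drop Q (R beats it: A:9>7 B:9>5)
P1→{A,B} P2→{P,R,S}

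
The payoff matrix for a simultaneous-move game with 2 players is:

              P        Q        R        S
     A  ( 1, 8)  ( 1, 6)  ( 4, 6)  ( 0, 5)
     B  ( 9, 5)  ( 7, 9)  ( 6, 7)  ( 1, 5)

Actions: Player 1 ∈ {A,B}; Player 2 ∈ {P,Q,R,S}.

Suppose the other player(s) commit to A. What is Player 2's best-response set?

u_2(P vs A) = 8
u_2(Q vs A) = 6
u_2(R vs A) = 6
u_2(S vs A) = 5
max payoff 8 at {P}

argmax u_2 = {P}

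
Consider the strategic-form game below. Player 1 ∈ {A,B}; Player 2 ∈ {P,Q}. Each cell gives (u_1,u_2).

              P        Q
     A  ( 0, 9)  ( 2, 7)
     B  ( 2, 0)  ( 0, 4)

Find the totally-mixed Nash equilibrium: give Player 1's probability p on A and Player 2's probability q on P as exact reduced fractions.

P1 indiff ⇒ q·0+(1-q)·2 = q·2+(1-q)·0 ⇒ q(-2) = (1-q)(-2) ⇒ q = 1/2
P2 indiff ⇒ p·9+(1-p)·0 = p·7+(1-p)·4 ⇒ p(2) = (1-p)(4) ⇒ p = 2/3

P1 mixes 2/3 on A; P2 mixes 1/2 on P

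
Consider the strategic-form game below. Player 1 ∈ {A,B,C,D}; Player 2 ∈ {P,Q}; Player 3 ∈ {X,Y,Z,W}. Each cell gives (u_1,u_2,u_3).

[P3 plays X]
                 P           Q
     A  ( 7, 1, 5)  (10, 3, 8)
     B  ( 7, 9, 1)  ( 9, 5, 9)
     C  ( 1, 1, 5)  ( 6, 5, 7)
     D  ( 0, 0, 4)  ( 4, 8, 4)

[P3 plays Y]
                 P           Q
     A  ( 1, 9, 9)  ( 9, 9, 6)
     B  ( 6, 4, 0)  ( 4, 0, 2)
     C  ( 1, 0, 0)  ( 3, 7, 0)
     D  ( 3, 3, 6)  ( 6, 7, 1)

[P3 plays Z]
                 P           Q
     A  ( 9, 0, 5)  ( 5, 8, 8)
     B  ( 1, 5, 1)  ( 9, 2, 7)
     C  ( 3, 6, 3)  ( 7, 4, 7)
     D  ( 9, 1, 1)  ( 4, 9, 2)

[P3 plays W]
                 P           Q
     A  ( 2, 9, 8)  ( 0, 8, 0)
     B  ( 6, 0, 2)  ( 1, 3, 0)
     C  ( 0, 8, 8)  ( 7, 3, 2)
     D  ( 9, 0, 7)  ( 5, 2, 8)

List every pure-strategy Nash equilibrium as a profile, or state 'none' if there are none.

(A,P,X): not NE [P2→Q gives 3>1; P3→Y gives 9>5]
(A,P,Y): not NE [P1→B gives 6>1]
(A,P,Z): not NE [P2→Q gives 8>0; P3→Y gives 9>5]
(A,P,W): not NE [P1→D gives 9>2; P3→Y gives 9>8]
(A,Q,X): NE
(A,Q,Y): not NE [P3→Z gives 8>6]
(A,Q,Z): not NE [P1→B gives 9>5]
(A,Q,W): not NE [P1→C gives 7>0; P2→P gives 9>8; P3→Z gives 8>0]
(B,P,X): not NE [P3→W gives 2>1]
(B,P,Y): not NE [P3→W gives 2>0]
(B,P,Z): not NE [P1→D gives 9>1; P3→W gives 2>1]
(B,P,W): not NE [P1→D gives 9>6; P2→Q gives 3>0]
(B,Q,X): not NE [P1→A gives 10>9; P2→P gives 9>5]
(B,Q,Y): not NE [P1→A gives 9>4; P2→P gives 4>0; P3→X gives 9>2]
(B,Q,Z): not NE [P2→P gives 5>2; P3→X gives 9>7]
(B,Q,W): not NE [P1→C gives 7>1; P3→X gives 9>0]
(C,P,X): not NE [P1→B gives 7>1; P2→Q gives 5>1; P3→W gives 8>5]
(C,P,Y): not NE [P1→B gives 6>1; P2→Q gives 7>0; P3→W gives 8>0]
(C,P,Z): not NE [P1→D gives 9>3; P3→W gives 8>3]
(C,P,W): not NE [P1→D gives 9>0]
(C,Q,X): not NE [P1→A gives 10>6]
(C,Q,Y): not NE [P1→A gives 9>3; P3→Z gives 7>0]
(C,Q,Z): not NE [P1→B gives 9>7; P2→P gives 6>4]
(C,Q,W): not NE [P2→P gives 8>3; P3→Z gives 7>2]
(D,P,X): not NE [P1→B gives 7>0; P2→Q gives 8>0; P3→W gives 7>4]
(D,P,Y): not NE [P1→B gives 6>3; P2→Q gives 7>3; P3→W gives 7>6]
(D,P,Z): not NE [P2→Q gives 9>1; P3→W gives 7>1]
(D,P,W): not NE [P2→Q gives 2>0]
(D,Q,X): not NE [P1→A gives 10>4; P3→W gives 8>4]
(D,Q,Y): not NE [P1→A gives 9>6; P3→W gives 8>1]
(D,Q,Z): not NE [P1→B gives 9>4; P3→W gives 8>2]
(D,Q,W): not NE [P1→C gives 7>5]

NE set: (A,Q,X)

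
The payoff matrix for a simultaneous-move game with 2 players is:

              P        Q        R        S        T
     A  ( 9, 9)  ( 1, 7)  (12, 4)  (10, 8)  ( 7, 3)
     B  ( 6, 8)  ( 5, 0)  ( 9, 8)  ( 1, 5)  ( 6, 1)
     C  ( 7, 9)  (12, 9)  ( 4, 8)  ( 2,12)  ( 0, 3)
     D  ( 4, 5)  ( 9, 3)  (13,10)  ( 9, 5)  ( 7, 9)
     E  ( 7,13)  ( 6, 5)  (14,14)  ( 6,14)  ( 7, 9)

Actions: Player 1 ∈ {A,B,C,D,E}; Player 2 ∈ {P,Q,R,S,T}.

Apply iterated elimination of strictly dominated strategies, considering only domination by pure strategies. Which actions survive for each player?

P1 drop B (E beats it: P:7>6 Q:6>5 R:14>9 S:6>1 T:7>6)
P2 drop Q (S beats it: A:8>7 C:12>9 D:5>3 E:14>5)
P1 drop C (A beats it: P:9>7 R:12>4 S:10>2 T:7>0)
P2 drop T (R beats it: A:4>3 D:10>9 E:14>9)
P1→{A,D,E} P2→{P,R,S}

Survivors P1:{A,D,E} P2:{P,R,S}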